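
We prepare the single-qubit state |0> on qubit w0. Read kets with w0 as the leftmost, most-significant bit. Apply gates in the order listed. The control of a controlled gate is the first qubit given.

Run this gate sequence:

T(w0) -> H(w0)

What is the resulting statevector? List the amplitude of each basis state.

The final amplitudes are sqrt(2)/2 on |0>, sqrt(2)/2 on |1>.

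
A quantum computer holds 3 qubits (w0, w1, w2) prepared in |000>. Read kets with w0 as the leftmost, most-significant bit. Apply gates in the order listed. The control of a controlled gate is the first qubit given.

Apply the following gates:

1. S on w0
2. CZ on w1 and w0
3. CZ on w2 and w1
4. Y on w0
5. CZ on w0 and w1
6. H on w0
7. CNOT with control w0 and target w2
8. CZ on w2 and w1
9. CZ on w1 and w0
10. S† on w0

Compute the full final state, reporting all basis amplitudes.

After the circuit, the state carries amplitude sqrt(2)*I/2 on |000>, -sqrt(2)/2 on |101>, and 0 on every other basis state.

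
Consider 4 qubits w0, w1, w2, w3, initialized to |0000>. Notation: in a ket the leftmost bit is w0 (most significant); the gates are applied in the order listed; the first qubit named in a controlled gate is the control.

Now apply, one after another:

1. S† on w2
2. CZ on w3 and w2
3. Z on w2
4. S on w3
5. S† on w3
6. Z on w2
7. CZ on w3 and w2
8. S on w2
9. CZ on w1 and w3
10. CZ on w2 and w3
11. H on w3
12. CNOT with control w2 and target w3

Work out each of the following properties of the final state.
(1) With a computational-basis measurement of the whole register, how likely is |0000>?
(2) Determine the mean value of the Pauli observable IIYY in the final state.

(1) The probability of measuring |0000> is 1/2.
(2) The observable IIYY averages to 0.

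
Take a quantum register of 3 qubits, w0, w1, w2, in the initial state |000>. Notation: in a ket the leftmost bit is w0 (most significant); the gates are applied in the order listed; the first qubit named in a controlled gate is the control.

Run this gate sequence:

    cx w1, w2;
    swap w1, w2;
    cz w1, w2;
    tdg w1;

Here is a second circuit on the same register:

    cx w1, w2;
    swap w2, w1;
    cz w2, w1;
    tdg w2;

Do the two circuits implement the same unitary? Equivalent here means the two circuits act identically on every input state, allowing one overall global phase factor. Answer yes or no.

No: there is an input state on which the two circuits produce genuinely different outputs (not merely differing by a phase).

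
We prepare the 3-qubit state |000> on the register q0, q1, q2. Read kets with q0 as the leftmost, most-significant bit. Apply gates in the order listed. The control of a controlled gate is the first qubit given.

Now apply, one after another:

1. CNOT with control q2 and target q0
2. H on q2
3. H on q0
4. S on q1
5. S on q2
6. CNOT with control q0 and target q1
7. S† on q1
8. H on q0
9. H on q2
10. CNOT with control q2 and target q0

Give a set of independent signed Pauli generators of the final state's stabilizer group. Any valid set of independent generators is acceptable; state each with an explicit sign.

The final state is stabilized by the group generated by +XZI, -ZYZ, -IZY; other independent generating sets are equally valid.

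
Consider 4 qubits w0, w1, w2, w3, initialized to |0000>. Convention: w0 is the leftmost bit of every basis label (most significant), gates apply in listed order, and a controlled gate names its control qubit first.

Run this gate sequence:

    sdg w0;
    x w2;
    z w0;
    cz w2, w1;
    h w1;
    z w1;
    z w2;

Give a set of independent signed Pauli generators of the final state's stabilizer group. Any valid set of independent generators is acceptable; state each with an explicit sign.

The stabilizer group can be generated by -IXII, +ZIII, -IIZI, +IIIZ, among other valid generating sets.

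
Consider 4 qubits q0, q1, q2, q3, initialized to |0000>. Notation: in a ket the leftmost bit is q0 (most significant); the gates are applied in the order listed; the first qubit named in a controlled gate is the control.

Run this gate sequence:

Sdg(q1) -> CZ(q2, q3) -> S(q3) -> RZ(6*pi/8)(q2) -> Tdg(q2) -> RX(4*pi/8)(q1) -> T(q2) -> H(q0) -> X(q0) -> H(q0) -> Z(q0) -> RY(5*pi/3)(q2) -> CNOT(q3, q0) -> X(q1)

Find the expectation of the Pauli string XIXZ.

The observable XIXZ averages to 0.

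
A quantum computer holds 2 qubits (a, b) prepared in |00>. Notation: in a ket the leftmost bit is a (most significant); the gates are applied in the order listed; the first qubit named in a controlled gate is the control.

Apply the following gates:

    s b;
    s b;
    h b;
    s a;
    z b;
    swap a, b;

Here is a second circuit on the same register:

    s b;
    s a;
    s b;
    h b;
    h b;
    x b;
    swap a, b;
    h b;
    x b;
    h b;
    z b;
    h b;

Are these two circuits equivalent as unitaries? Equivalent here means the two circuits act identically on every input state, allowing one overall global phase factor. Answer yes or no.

No — the two circuits implement different unitaries, even allowing a global phase.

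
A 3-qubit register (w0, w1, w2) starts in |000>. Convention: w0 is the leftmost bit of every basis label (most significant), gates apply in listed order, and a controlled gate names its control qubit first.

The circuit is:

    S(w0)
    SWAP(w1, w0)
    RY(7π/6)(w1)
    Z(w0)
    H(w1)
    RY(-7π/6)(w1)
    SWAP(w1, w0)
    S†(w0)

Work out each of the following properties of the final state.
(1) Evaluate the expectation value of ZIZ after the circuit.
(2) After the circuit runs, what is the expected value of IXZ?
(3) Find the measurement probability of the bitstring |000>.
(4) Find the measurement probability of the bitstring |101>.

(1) The observable ZIZ averages to sqrt(3)/2.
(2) The expectation value of IXZ is 0.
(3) A full measurement returns |000> with probability sqrt(3)/4 + 1/2.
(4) Outcome |101> occurs with probability 0.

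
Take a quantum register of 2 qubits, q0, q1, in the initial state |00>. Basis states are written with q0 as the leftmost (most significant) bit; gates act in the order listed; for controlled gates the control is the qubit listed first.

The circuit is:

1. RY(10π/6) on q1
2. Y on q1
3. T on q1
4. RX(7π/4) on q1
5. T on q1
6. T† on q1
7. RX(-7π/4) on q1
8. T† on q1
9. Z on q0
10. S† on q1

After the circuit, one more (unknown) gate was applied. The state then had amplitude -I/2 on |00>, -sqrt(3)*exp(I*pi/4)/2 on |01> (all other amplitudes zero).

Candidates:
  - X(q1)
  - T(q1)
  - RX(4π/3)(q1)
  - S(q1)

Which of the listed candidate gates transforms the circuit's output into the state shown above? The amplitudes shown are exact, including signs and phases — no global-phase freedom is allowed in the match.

The applied gate was T(q1). Key observation: steps 3-8 multiply out to the identity, so the circuit reduces to the remaining gates.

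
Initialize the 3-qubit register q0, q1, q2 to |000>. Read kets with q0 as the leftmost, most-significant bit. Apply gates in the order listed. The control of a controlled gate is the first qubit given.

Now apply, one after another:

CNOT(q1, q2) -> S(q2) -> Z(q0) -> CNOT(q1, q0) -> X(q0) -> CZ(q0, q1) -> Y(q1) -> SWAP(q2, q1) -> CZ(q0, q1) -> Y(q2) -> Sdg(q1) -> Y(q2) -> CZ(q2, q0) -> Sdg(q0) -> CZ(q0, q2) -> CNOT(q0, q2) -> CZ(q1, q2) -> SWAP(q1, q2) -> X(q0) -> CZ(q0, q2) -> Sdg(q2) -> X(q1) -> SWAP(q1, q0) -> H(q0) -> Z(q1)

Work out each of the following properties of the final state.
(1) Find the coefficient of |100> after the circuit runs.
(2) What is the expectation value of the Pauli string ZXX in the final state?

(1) The amplitude on |100> is -sqrt(2)/2.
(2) In the final state, ZXX has expectation 0.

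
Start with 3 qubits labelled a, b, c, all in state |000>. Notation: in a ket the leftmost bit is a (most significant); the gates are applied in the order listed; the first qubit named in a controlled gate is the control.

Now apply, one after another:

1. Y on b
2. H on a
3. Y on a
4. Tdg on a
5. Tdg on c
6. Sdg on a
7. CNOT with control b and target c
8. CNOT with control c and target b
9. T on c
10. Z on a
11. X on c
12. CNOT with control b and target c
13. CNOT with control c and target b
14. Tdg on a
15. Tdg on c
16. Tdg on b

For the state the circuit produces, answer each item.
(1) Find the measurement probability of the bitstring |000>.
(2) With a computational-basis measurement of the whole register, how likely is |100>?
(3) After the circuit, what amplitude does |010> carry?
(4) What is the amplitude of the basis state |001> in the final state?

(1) Outcome |000> occurs with probability 1/2.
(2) Outcome |100> occurs with probability 1/2.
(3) |010> carries amplitude 0 in the final state.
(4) |001> carries amplitude 0 in the final state.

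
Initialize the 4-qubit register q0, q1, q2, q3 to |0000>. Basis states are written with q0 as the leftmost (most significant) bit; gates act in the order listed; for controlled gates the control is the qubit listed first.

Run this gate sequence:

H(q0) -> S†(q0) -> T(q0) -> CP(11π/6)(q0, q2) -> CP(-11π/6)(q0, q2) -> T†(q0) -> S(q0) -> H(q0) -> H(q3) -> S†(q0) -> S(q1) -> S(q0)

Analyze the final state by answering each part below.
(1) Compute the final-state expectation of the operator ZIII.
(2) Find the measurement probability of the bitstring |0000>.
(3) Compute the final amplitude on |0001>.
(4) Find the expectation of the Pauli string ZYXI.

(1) The observable ZIII averages to 1. Key observation: steps 1-8 multiply out to the identity, so the circuit reduces to the remaining gates.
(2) The probability of measuring |0000> is 1/2.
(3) The final state's coefficient on |0001> equals sqrt(2)/2.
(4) The expectation value of ZYXI is 0.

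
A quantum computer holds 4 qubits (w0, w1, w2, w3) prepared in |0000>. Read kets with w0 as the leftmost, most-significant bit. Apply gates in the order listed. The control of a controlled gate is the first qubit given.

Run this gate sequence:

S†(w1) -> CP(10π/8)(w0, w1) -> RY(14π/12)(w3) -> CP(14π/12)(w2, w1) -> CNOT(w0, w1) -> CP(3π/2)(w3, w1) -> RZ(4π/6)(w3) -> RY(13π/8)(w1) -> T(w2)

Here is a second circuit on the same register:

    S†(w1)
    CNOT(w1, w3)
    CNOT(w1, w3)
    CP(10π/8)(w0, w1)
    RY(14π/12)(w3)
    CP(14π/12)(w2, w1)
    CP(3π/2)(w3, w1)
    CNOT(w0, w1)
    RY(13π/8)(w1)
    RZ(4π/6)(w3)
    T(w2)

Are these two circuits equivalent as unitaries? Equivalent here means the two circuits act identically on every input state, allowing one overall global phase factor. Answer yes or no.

No — the two circuits implement different unitaries, even allowing a global phase.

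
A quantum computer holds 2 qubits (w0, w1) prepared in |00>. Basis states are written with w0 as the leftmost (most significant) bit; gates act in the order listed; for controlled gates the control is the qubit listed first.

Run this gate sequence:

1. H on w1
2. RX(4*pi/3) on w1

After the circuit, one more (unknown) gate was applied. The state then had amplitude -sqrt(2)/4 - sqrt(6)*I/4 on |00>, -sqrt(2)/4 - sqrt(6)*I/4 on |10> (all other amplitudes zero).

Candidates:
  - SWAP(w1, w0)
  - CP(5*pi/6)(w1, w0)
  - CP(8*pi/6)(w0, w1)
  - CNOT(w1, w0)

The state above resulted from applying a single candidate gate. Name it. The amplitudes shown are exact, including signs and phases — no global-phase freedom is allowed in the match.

The unique candidate consistent with the amplitudes is SWAP(w1, w0).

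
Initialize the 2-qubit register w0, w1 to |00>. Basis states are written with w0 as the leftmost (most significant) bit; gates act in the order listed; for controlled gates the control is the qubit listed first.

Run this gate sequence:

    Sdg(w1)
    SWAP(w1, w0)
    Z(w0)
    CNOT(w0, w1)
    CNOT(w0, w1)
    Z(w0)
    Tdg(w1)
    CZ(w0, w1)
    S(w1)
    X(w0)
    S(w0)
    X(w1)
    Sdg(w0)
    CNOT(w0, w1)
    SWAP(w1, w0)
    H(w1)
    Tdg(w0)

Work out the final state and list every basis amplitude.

After the circuit, the state carries amplitude sqrt(2)/2 on |00>, -sqrt(2)/2 on |01>, 0 on |10>, 0 on |11>. Key observation: the block from step 3 through step 6 cancels to the identity and can be dropped.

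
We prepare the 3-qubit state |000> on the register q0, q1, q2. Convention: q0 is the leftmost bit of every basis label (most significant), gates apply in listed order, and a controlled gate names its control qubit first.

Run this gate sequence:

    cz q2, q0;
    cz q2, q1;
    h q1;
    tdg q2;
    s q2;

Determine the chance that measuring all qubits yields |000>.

A full measurement returns |000> with probability 1/2.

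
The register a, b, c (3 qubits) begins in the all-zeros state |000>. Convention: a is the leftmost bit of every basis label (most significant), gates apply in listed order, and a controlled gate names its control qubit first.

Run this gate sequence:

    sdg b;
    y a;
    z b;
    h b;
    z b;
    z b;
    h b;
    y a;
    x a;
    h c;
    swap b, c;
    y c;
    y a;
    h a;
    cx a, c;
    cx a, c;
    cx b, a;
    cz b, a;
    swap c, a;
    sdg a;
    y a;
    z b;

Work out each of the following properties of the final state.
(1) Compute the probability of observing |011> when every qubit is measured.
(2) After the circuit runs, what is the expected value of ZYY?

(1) The probability of measuring |011> is 1/4. Key observation: the block from step 4 through step 7 cancels to the identity and can be dropped.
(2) In the final state, ZYY has expectation -1.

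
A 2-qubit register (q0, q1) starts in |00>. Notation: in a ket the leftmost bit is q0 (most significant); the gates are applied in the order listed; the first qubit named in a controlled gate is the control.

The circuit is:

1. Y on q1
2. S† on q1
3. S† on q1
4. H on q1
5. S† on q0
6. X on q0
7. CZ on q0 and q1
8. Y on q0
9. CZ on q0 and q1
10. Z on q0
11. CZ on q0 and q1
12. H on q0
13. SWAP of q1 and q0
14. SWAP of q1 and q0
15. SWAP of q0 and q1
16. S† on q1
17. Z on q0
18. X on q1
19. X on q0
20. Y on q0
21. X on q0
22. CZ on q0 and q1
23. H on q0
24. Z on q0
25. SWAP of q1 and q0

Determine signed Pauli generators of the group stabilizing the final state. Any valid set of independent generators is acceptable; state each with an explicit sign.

One valid set of independent stabilizer generators is -XY, +ZZ (any independent generating set of the same group is equally correct).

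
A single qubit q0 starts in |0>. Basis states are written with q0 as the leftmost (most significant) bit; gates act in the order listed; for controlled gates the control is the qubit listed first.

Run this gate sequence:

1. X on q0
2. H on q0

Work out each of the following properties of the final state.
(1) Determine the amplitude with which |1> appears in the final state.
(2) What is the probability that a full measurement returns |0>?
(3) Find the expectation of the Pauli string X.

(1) |1> carries amplitude -sqrt(2)/2 in the final state.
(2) Outcome |0> occurs with probability 1/2.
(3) The expectation value of X is -1.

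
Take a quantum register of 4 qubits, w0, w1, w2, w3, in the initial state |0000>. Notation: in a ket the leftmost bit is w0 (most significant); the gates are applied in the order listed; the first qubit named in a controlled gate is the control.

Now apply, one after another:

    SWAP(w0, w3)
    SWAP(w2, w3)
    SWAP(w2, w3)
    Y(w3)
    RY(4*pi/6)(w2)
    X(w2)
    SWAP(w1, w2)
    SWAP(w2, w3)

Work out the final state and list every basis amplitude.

The resulting statevector has amplitude sqrt(3)*I/2 on |0010>, I/2 on |0110>, and 0 on every other basis state. Key observation: the block from step 2 through step 3 cancels to the identity and can be dropped.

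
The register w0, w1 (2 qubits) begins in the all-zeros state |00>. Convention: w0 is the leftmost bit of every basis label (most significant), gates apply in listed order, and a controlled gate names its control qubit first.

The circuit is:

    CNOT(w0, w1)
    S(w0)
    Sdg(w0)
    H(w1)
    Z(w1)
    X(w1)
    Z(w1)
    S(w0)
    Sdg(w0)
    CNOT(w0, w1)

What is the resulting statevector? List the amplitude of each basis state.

The final amplitudes are -sqrt(2)/2 on |00>, -sqrt(2)/2 on |01>, 0 on |10>, 0 on |11>.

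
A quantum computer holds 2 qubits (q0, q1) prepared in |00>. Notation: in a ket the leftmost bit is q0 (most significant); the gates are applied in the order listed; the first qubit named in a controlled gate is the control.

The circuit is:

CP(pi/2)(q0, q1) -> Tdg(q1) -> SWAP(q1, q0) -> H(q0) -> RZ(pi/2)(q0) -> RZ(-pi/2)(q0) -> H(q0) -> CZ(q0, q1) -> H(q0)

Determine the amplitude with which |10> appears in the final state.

The amplitude on |10> is sqrt(2)/2. Key observation: steps 4-7 multiply out to the identity, so the circuit reduces to the remaining gates.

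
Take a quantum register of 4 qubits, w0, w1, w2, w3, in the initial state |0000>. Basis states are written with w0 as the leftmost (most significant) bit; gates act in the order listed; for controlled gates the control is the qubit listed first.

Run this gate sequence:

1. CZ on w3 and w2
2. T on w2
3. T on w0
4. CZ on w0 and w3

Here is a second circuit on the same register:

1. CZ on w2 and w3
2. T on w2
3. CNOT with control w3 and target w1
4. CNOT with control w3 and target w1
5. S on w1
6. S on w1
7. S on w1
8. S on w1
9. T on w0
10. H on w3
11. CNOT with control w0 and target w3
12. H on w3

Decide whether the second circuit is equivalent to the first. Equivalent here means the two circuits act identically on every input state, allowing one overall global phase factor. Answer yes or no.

Yes: on every input state the two circuits agree up to one overall phase factor.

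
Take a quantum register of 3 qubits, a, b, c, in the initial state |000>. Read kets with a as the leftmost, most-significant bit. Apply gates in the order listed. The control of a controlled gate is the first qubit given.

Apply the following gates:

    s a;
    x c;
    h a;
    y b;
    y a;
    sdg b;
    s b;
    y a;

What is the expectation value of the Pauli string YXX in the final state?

In the final state, YXX has expectation 0. Key observation: the block from step 5 through step 8 cancels to the identity and can be dropped.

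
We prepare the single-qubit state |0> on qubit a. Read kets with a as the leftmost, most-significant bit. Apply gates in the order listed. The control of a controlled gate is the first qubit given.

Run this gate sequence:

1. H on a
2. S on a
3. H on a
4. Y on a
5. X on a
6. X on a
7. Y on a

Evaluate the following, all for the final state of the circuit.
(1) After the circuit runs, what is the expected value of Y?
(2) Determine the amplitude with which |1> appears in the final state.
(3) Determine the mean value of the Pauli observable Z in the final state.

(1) The expectation value of Y is -1.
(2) The final state's coefficient on |1> equals 1/2 - I/2.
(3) In the final state, Z has expectation 0.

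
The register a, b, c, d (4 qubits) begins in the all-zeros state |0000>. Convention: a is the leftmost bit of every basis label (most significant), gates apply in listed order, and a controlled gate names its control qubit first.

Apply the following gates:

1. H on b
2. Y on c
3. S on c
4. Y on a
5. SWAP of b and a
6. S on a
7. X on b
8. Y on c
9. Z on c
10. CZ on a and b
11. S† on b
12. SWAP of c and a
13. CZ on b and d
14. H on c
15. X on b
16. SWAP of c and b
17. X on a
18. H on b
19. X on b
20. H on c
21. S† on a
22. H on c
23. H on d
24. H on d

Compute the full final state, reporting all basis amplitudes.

The final amplitudes are -sqrt(2)/2 on |1010>, sqrt(2)*I/2 on |1110>, and 0 on every other basis state.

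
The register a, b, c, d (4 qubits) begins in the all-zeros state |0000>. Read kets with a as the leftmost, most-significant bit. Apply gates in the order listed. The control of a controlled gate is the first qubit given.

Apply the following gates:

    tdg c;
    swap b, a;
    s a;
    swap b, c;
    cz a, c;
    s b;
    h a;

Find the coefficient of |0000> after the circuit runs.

|0000> carries amplitude sqrt(2)/2 in the final state.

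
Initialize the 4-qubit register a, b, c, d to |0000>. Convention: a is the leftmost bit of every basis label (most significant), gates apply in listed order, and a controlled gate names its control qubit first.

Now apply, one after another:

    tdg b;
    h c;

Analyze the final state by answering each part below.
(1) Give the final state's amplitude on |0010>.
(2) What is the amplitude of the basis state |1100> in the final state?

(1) The amplitude on |0010> is sqrt(2)/2.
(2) The final state's coefficient on |1100> equals 0.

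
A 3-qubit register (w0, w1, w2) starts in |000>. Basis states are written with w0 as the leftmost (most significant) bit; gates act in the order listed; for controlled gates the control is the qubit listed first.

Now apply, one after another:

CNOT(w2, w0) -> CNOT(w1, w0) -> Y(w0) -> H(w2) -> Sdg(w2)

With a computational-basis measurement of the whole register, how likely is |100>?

The probability of measuring |100> is 1/2.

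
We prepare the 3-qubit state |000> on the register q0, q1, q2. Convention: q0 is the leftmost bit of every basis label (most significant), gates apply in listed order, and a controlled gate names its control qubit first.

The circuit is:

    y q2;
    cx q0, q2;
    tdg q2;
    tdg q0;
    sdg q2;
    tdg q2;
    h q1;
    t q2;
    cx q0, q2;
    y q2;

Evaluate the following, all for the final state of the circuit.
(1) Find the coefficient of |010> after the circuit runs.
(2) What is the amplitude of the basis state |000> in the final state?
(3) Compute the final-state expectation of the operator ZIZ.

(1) The final state's coefficient on |010> equals -sqrt(2)*exp(I*pi/4)/2.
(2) The amplitude on |000> is -sqrt(2)*exp(I*pi/4)/2.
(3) The observable ZIZ averages to 1.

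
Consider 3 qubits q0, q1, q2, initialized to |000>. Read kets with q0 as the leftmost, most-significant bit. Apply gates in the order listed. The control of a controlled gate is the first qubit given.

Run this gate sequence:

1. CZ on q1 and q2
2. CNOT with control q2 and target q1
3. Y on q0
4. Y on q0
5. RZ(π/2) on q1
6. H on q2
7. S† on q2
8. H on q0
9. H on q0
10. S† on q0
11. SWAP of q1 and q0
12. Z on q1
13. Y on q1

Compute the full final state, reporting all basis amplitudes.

After the circuit, the state carries amplitude sqrt(2)*exp(I*pi/4)/2 on |010>, -sqrt(2)*exp(3*I*pi/4)/2 on |011>, and 0 on every other basis state. Key observation: steps 8-9 multiply out to the identity, so the circuit reduces to the remaining gates.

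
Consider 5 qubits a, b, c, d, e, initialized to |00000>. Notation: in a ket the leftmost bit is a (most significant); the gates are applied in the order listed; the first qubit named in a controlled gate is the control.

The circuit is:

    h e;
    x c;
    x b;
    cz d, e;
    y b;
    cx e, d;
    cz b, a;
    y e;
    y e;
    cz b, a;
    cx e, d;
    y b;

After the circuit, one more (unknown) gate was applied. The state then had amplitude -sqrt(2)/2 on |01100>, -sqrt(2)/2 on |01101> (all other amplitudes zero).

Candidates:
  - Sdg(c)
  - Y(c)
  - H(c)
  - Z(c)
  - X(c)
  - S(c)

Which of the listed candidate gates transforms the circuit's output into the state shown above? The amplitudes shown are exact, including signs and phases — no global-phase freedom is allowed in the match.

The unique candidate consistent with the amplitudes is Z(c).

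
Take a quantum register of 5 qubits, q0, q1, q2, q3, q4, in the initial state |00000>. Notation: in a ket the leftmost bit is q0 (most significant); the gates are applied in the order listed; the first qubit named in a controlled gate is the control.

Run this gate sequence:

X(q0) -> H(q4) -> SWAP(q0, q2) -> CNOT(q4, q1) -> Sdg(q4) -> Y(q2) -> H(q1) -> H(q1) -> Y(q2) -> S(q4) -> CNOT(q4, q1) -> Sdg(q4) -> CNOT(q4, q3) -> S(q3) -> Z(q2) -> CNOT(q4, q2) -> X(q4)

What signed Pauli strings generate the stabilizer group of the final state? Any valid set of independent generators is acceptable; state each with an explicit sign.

One valid set of independent stabilizer generators is +IIXXX, +ZIIII, +IZIII, +IIZIZ, -IIIZZ (any independent generating set of the same group is equally correct). Key observation: the block from step 4 through step 11 cancels to the identity and can be dropped.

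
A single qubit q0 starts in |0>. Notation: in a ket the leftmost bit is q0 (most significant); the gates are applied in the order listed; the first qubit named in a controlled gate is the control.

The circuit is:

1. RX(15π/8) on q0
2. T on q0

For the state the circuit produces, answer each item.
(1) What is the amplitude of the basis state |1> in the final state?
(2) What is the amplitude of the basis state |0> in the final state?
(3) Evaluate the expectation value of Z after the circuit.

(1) |1> carries amplitude -exp(3*I*pi/4)*sin(pi/16) in the final state.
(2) The amplitude on |0> is -cos(pi/16).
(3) In the final state, Z has expectation sqrt(sqrt(2) + 2)/2.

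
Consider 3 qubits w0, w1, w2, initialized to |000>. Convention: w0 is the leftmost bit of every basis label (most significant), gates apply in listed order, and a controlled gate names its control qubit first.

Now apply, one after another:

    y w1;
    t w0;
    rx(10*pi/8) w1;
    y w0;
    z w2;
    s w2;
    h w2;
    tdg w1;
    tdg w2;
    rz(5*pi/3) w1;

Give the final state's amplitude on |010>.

The amplitude on |010> is 0.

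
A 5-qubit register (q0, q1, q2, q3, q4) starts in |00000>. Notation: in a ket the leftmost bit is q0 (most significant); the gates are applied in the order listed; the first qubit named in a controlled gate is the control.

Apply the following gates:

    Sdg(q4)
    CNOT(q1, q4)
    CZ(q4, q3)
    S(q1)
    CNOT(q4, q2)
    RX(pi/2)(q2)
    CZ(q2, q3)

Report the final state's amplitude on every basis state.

The final amplitudes are sqrt(2)/2 on |00000>, -sqrt(2)*I/2 on |00100>, and 0 on every other basis state.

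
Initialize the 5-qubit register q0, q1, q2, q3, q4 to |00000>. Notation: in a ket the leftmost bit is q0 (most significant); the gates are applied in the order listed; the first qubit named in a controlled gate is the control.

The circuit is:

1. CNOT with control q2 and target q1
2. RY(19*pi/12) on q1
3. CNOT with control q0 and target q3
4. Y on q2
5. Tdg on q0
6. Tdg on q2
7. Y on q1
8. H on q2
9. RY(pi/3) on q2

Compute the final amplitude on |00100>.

The amplitude on |00100> is (-sqrt(6*sqrt(2) + 12)/16 - sqrt(12 - 6*sqrt(2))/16 + sqrt(4 - 2*sqrt(2))/16 + 3*sqrt(2*sqrt(2) + 4)/16)*exp(3*I*pi/4).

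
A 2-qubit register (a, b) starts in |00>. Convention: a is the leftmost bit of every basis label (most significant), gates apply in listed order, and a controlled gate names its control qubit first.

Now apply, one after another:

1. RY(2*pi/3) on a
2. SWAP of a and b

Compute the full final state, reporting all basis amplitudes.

The final amplitudes are 1/2 on |00>, sqrt(3)/2 on |01>, 0 on |10>, 0 on |11>.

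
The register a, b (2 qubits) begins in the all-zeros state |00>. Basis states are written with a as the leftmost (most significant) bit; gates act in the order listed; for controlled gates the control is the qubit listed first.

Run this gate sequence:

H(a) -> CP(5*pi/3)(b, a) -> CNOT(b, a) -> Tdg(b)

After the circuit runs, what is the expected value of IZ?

The expectation value of IZ is 1.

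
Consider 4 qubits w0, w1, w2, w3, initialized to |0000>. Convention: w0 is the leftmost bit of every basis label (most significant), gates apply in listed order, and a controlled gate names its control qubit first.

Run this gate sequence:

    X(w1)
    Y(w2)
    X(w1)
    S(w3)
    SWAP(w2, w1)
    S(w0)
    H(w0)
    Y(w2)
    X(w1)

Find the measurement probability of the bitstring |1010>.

A full measurement returns |1010> with probability 1/2.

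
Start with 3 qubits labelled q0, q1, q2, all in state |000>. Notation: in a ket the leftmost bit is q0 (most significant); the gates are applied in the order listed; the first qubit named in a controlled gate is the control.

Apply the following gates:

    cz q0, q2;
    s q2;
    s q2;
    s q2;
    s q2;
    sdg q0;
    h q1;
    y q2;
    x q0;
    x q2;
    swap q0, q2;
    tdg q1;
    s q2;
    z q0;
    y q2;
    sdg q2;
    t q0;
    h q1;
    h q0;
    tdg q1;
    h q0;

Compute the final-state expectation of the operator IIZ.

The expectation value of IIZ is 1. Key observation: gates 2-5 undo each other exactly, leaving only the rest of the circuit to track.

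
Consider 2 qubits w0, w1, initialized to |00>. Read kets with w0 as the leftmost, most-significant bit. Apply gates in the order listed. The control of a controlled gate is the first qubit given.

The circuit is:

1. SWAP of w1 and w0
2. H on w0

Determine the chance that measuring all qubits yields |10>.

A full measurement returns |10> with probability 1/2.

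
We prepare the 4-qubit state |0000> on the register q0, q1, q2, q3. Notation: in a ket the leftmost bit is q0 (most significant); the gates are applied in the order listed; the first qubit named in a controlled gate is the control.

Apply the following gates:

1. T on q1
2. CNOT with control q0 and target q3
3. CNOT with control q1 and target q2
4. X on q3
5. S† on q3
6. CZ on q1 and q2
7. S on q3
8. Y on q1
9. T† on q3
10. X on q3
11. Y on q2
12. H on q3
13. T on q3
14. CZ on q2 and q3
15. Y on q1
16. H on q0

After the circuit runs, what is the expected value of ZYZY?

The expectation value of ZYZY is 0.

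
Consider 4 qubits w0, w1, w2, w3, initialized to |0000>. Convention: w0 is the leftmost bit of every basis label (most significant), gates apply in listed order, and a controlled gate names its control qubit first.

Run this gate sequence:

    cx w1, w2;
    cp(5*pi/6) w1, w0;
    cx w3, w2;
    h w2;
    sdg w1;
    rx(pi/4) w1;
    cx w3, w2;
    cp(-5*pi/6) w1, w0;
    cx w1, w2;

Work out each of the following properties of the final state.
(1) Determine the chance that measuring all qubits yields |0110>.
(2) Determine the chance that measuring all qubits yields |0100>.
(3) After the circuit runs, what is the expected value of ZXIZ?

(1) Outcome |0110> occurs with probability 1/4 - sqrt(2)/8.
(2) The probability of measuring |0100> is 1/4 - sqrt(2)/8.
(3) The observable ZXIZ averages to 0.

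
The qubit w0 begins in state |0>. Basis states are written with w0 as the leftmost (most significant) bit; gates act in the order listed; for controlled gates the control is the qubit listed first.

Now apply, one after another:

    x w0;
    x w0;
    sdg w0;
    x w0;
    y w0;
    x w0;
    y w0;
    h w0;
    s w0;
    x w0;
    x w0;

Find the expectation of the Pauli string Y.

In the final state, Y has expectation 1.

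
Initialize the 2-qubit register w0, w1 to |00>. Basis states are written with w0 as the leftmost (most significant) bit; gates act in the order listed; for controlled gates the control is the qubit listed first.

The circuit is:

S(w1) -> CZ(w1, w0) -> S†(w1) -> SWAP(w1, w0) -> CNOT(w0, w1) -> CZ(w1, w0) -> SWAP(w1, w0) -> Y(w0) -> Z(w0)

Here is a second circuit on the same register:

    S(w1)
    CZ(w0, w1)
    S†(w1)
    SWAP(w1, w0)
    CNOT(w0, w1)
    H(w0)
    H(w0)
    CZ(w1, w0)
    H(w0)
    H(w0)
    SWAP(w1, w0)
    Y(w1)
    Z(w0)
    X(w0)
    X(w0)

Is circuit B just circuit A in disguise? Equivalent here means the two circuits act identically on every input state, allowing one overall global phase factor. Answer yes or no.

No — the two circuits implement different unitaries, even allowing a global phase.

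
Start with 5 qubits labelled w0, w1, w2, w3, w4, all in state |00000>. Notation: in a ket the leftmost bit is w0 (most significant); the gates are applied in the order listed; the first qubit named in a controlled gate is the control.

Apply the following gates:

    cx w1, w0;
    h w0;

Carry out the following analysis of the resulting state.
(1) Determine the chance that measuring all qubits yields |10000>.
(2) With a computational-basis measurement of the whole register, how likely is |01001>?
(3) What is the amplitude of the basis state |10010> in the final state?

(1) Outcome |10000> occurs with probability 1/2.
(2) The probability of measuring |01001> is 0.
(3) The final state's coefficient on |10010> equals 0.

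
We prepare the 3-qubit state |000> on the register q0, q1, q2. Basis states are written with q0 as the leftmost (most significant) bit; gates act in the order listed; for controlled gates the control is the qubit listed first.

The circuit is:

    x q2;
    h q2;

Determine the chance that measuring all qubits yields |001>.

Outcome |001> occurs with probability 1/2.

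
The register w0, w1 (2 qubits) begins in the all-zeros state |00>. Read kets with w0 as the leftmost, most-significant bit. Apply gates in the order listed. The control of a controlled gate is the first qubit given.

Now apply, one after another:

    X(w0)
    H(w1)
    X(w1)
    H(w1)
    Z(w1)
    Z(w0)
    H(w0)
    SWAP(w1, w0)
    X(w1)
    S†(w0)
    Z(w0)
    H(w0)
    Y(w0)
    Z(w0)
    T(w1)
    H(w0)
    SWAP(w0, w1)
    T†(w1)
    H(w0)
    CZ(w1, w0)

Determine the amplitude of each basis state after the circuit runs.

The resulting statevector has amplitude -I/2 + exp(3*I*pi/4)/2 on |00>, 0 on |01>, -I/2 - exp(3*I*pi/4)/2 on |10>, 0 on |11>. Key observation: steps 2-5 multiply out to the identity, so the circuit reduces to the remaining gates.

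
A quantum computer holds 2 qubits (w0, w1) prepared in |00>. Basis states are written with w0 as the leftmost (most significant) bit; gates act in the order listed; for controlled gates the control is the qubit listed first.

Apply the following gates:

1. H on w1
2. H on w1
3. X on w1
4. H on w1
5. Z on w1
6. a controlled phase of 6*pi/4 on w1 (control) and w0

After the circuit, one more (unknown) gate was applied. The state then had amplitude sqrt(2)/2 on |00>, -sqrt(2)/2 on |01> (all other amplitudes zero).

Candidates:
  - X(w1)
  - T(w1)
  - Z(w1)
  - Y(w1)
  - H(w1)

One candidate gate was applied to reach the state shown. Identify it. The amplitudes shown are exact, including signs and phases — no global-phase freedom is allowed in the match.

It was Z(w1) that produced the state shown.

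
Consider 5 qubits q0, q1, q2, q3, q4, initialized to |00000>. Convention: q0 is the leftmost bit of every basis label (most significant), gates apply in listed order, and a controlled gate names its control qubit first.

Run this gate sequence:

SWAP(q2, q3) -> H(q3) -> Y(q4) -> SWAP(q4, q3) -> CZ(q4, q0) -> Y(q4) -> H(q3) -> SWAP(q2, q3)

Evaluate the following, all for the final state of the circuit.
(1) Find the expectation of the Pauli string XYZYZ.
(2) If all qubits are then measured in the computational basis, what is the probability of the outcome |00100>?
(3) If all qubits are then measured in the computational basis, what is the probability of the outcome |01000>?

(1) The observable XYZYZ averages to 0.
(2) A full measurement returns |00100> with probability 1/4.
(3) A full measurement returns |01000> with probability 0.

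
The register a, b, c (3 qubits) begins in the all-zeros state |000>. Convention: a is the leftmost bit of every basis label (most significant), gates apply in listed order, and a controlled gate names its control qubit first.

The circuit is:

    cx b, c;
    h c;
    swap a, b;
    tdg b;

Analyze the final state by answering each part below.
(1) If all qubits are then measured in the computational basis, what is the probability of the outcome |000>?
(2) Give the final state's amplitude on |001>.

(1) Outcome |000> occurs with probability 1/2.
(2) |001> carries amplitude sqrt(2)/2 in the final state.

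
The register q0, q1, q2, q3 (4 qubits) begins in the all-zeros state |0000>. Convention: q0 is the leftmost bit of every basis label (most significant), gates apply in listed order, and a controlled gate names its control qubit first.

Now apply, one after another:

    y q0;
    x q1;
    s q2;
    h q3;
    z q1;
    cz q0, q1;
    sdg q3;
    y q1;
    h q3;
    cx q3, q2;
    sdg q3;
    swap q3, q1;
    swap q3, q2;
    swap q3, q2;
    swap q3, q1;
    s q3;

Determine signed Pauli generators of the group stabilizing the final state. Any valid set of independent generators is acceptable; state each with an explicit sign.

One valid set of independent stabilizer generators is +IIXY, -ZIII, +IZII, +IIZZ (any independent generating set of the same group is equally correct). Key observation: gates 11-16 undo each other exactly, leaving only the rest of the circuit to track.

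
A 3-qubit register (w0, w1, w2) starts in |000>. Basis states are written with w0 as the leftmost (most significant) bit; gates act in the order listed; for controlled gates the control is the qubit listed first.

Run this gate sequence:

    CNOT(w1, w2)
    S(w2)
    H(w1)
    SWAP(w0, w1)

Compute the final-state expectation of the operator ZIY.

The observable ZIY averages to 0.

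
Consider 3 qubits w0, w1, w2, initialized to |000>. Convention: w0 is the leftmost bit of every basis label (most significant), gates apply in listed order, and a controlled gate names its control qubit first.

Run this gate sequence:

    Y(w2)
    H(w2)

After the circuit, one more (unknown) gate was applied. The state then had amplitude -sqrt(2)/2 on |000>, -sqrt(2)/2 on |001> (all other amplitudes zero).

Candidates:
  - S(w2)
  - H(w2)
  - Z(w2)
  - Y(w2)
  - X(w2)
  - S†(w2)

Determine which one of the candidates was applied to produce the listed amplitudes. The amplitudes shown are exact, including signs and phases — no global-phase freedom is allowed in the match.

The unique candidate consistent with the amplitudes is Y(w2).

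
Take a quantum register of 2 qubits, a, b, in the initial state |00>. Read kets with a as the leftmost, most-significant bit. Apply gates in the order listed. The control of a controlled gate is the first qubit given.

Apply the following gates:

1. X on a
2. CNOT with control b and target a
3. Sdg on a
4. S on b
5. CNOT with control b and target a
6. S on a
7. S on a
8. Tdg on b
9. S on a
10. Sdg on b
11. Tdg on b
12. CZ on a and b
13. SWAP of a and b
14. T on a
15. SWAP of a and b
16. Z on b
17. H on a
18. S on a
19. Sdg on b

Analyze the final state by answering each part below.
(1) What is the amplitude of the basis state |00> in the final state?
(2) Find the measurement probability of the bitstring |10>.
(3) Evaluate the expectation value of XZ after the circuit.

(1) |00> carries amplitude -sqrt(2)/2 in the final state.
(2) The probability of measuring |10> is 1/2.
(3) The observable XZ averages to 0.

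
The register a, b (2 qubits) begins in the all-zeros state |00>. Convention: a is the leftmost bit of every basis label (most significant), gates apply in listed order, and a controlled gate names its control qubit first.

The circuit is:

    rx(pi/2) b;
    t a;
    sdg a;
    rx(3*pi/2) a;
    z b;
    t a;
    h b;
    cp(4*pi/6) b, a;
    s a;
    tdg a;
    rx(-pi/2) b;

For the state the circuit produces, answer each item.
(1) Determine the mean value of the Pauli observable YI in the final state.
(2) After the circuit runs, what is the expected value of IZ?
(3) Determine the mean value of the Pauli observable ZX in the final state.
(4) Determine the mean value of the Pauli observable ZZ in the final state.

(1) The expectation value of YI is -sqrt(3)/4.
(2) The expectation value of IZ is 1/4.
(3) The observable ZX averages to -sqrt(3)/4.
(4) The observable ZZ averages to 3/4.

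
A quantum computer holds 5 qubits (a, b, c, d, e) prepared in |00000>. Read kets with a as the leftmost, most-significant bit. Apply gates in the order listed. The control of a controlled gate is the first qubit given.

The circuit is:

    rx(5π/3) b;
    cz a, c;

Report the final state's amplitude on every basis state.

After the circuit, the state carries amplitude -sqrt(3)/2 on |00000>, -I/2 on |01000>, and 0 on every other basis state.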